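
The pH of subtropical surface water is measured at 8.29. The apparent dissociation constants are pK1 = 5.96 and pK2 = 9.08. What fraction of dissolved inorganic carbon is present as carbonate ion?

α₂ = 1 / (1 + [H⁺]/K2 + [H⁺]²/(K1K2)) = 1 / (1 + 10^+0.79 + 10^-1.54)
   = 1 / (1 + 6.1660 + 0.028840) = 1/7.1948 = 0.1390

α₂ = 0.139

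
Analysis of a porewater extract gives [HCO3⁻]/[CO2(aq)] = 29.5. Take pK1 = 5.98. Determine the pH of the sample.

pH = 7.45

From K1 = [H⁺][HCO3⁻]/[CO2(aq)]:  pH = pK1 + log₁₀([HCO3⁻]/[CO2(aq)])
log₁₀(29.5) = +1.470
pH = 5.98 + (+1.470) = 7.45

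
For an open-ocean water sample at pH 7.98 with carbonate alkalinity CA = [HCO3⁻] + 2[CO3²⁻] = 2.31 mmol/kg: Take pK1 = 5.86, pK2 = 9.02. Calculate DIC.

CA = [HCO3⁻] + 2[CO3²⁻] = (α₁ + 2α₂)·DIC
At pH 7.98: [H⁺]/K1 = 10^-2.12 = 0.0075858, K2/[H⁺] = 10^-1.04 = 0.091201
α₁ = 1/(1 + 0.0075858 + 0.091201) = 1/1.0988 = 0.9101; α₂ = α₁·K2/[H⁺] = 0.08300
α₁ + 2α₂ = 1.0761
DIC = CA / (α₁ + 2α₂) = 2.31 / 1.0761 = 2.15 mmol/kg

DIC = 2.15 mmol/kg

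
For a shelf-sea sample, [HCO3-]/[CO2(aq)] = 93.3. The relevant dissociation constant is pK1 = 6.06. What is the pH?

pH = 8.03

From K1 = [H⁺][HCO3-]/[CO2(aq)]:  pH = pK1 + log₁₀([HCO3-]/[CO2(aq)])
log₁₀(93.3) = +1.970
pH = 6.06 + (+1.970) = 8.03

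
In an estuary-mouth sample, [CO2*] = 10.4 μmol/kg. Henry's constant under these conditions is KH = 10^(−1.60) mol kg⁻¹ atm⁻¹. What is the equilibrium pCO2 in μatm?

KH = 10^(−1.60) = 2.512×10^-2 mol kg⁻¹ atm⁻¹
pCO2 = [CO2*]/KH = 10.4×10^-6 / 2.512×10^-2 = 4.14×10^-4 atm = 414 μatm

pCO2 = 414 μatm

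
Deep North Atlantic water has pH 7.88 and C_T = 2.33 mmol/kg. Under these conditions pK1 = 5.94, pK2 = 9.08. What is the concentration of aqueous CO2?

[CO2*] = 0.0249 mmol/kg

α₀ = 1 / (1 + K1/[H⁺] + K1K2/[H⁺]²) = 1 / (1 + 10^+1.94 + 10^+0.74)
   = 1 / (1 + 87.096 + 5.4954) = 1/93.592 = 0.01068
[CO2*] = α₀ × DIC = 0.01068 × 2.33 = 0.0249 mmol/kg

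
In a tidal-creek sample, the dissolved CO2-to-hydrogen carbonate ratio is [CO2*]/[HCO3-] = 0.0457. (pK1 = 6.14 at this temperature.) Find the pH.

From K1 = [H⁺][HCO3-]/[CO2*]:  pH = pK1 − log₁₀([CO2*]/[HCO3-])
log₁₀(0.0457) = -1.340
pH = 6.14 − (-1.340) = 7.48

pH = 7.48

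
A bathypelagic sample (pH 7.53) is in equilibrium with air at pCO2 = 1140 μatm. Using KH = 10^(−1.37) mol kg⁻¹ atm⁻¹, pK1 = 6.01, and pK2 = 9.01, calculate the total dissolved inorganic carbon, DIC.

[CO2*] = KH · pCO2 = 10^(−1.37) × 1140×10^-6 = 4.863×10^-5 mol/kg
α₀ = 1/(1 + K1/[H⁺] + K1K2/[H⁺]²) = 1/(1 + 10^+1.52 + 10^+0.04) = 0.02840
DIC = [CO2*]/α₀ = 4.863×10^-5 / 0.02840 = 1.71 mmol/kg

DIC = 1.71 mmol/kg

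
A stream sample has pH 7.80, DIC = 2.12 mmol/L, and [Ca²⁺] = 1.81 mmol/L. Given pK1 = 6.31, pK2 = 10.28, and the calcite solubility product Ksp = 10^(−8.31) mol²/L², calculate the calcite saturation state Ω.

Ω = 2.50

α₂ = 1 / (1 + [H⁺]/K2 + [H⁺]²/(K1K2)) = 1 / (1 + 10^+2.48 + 10^+0.99)
   = 1 / (1 + 302.00 + 9.7724) = 1/312.77 = 0.003197
[CO3²⁻] = α₂ × DIC = 0.003197 × 2.12 = 0.006778 mmol/L = 6.778 μmol/L
Ksp = 10^(−8.31) = 4.898×10^-9
Ω = [Ca²⁺][CO3²⁻]/Ksp = (1.81×10^-3)(6.778×10^-6) / 4.898×10^-9 = 2.50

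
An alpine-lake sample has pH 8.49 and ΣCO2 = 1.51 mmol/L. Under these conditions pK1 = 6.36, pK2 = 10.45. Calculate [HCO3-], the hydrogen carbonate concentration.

[HCO3⁻] = 1.48 mmol/L

α₁ = 1 / (1 + [H⁺]/K1 + K2/[H⁺]) = 1 / (1 + 10^-2.13 + 10^-1.96)
   = 1 / (1 + 0.0074131 + 0.010965) = 1/1.0184 = 0.9820
[HCO3⁻] = α₁ × DIC = 0.9820 × 1.51 = 1.48 mmol/L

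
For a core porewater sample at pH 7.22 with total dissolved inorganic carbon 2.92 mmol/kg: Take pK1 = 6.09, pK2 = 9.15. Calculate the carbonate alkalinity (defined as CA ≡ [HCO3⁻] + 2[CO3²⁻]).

CA = 2.75 mmol/kg

CA = [HCO3⁻] + 2[CO3²⁻] = (α₁ + 2α₂)·DIC
At pH 7.22: [H⁺]/K1 = 10^-1.13 = 0.074131, K2/[H⁺] = 10^-1.93 = 0.011749
α₁ = 1/(1 + 0.074131 + 0.011749) = 1/1.0859 = 0.9209; α₂ = α₁·K2/[H⁺] = 0.01082
α₁ + 2α₂ = 0.9426
CA = 0.9426 × 2.92 = 2.75 mmol/kg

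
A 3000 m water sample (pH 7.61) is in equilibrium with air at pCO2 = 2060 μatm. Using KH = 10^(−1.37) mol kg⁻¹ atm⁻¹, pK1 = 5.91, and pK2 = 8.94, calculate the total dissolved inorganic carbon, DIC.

[CO2*] = KH · pCO2 = 10^(−1.37) × 2060×10^-6 = 8.788×10^-5 mol/kg
α₀ = 1/(1 + K1/[H⁺] + K1K2/[H⁺]²) = 1/(1 + 10^+1.70 + 10^+0.37) = 0.01870
DIC = [CO2*]/α₀ = 8.788×10^-5 / 0.01870 = 4.70 mmol/kg

DIC = 4.70 mmol/kg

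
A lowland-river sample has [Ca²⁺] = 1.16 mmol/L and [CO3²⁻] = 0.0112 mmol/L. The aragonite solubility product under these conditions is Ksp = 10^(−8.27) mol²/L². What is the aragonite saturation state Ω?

Ω = 2.42

Ksp = 10^(−8.27) = 5.370×10^-9
Ω = [Ca²⁺][CO3²⁻]/Ksp = (1.16×10^-3)(0.0112×10^-3) / 5.370×10^-9 = 2.42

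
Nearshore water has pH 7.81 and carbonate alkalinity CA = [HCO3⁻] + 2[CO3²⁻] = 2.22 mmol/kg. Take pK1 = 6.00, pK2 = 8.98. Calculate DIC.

CA = [HCO3⁻] + 2[CO3²⁻] = (α₁ + 2α₂)·DIC
At pH 7.81: [H⁺]/K1 = 10^-1.81 = 0.015488, K2/[H⁺] = 10^-1.17 = 0.067608
α₁ = 1/(1 + 0.015488 + 0.067608) = 1/1.0831 = 0.9233; α₂ = α₁·K2/[H⁺] = 0.06242
α₁ + 2α₂ = 1.0481
DIC = CA / (α₁ + 2α₂) = 2.22 / 1.0481 = 2.12 mmol/kg

DIC = 2.12 mmol/kg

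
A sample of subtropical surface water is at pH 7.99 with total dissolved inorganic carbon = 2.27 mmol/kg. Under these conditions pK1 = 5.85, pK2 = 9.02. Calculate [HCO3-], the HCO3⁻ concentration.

α₁ = 1 / (1 + [H⁺]/K1 + K2/[H⁺]) = 1 / (1 + 10^-2.14 + 10^-1.03)
   = 1 / (1 + 0.0072444 + 0.093325) = 1/1.1006 = 0.9086
[HCO3⁻] = α₁ × DIC = 0.9086 × 2.27 = 2.06 mmol/kg

[HCO3⁻] = 2.06 mmol/kg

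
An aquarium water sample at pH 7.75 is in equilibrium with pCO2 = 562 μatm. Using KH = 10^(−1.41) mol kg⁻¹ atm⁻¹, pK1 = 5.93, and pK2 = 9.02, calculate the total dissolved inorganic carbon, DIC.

DIC = 1.54 mmol/kg

[CO2*] = KH · pCO2 = 10^(−1.41) × 562×10^-6 = 2.186×10^-5 mol/kg
α₀ = 1/(1 + K1/[H⁺] + K1K2/[H⁺]²) = 1/(1 + 10^+1.82 + 10^+0.55) = 0.01416
DIC = [CO2*]/α₀ = 2.186×10^-5 / 0.01416 = 1.54 mmol/kg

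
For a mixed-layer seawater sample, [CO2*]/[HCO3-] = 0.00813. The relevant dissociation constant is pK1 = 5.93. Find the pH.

pH = 8.02

From K1 = [H⁺][HCO3-]/[CO2*]:  pH = pK1 − log₁₀([CO2*]/[HCO3-])
log₁₀(0.00813) = -2.090
pH = 5.93 − (-2.090) = 8.02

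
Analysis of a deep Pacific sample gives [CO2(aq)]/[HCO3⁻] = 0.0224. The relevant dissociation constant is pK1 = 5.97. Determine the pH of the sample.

From K1 = [H⁺][HCO3⁻]/[CO2(aq)]:  pH = pK1 − log₁₀([CO2(aq)]/[HCO3⁻])
log₁₀(0.0224) = -1.650
pH = 5.97 − (-1.650) = 7.62

pH = 7.62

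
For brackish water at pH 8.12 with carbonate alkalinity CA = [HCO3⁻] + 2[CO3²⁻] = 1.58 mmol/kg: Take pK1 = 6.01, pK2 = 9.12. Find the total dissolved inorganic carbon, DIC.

CA = [HCO3⁻] + 2[CO3²⁻] = (α₁ + 2α₂)·DIC
At pH 8.12: [H⁺]/K1 = 10^-2.11 = 0.0077625, K2/[H⁺] = 10^-1.00 = 0.10000
α₁ = 1/(1 + 0.0077625 + 0.10000) = 1/1.1078 = 0.9027; α₂ = α₁·K2/[H⁺] = 0.09027
α₁ + 2α₂ = 1.0833
DIC = CA / (α₁ + 2α₂) = 1.58 / 1.0833 = 1.46 mmol/kg

DIC = 1.46 mmol/kg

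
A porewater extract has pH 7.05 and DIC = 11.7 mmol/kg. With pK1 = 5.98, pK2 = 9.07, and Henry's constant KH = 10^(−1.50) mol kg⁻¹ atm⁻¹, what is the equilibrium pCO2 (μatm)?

pCO2 = 2.88×10^4 μatm

α₀ = 1 / (1 + K1/[H⁺] + K1K2/[H⁺]²) = 1 / (1 + 10^+1.07 + 10^-0.95)
   = 1 / (1 + 11.749 + 0.11220) = 1/12.861 = 0.07775
[CO2*] = α₀ × DIC = 0.07775 × 11.7 = 0.9097 mmol/kg
pCO2 = [CO2*]/KH = 9.097×10^-4 / 3.162×10^-2 = 2.88×10^4 μatm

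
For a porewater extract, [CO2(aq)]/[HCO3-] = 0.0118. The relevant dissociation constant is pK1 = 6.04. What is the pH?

pH = 7.97

From K1 = [H⁺][HCO3-]/[CO2(aq)]:  pH = pK1 − log₁₀([CO2(aq)]/[HCO3-])
log₁₀(0.0118) = -1.928
pH = 6.04 − (-1.928) = 7.97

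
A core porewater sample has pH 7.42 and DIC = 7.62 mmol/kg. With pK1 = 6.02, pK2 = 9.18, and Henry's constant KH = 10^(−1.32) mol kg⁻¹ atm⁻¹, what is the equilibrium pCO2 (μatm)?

α₀ = 1 / (1 + K1/[H⁺] + K1K2/[H⁺]²) = 1 / (1 + 10^+1.40 + 10^-0.36)
   = 1 / (1 + 25.119 + 0.43652) = 1/26.555 = 0.03766
[CO2*] = α₀ × DIC = 0.03766 × 7.62 = 0.2869 mmol/kg
pCO2 = [CO2*]/KH = 2.869×10^-4 / 4.786×10^-2 = 6000 μatm

pCO2 = 6000 μatm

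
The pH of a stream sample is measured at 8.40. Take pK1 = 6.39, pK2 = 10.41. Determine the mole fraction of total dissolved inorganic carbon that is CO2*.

α₀ = 1 / (1 + K1/[H⁺] + K1K2/[H⁺]²) = 1 / (1 + 10^+2.01 + 10^+0.00)
   = 1 / (1 + 102.33 + 1.0000) = 1/104.33 = 0.009585

α₀ = 0.00959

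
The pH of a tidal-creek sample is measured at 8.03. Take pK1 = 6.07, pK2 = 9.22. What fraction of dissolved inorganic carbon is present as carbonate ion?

α₂ = 0.0600

α₂ = 1 / (1 + [H⁺]/K2 + [H⁺]²/(K1K2)) = 1 / (1 + 10^+1.19 + 10^-0.77)
   = 1 / (1 + 15.488 + 0.16982) = 1/16.658 = 0.06003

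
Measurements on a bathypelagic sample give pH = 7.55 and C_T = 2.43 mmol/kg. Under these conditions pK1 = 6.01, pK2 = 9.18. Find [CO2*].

[CO2*] = 0.0666 mmol/kg

α₀ = 1 / (1 + K1/[H⁺] + K1K2/[H⁺]²) = 1 / (1 + 10^+1.54 + 10^-0.09)
   = 1 / (1 + 34.674 + 0.81283) = 1/36.487 = 0.02741
[CO2*] = α₀ × DIC = 0.02741 × 2.43 = 0.0666 mmol/kg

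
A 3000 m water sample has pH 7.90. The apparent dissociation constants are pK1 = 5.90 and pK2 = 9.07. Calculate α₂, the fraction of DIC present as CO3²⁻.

α₂ = 1 / (1 + [H⁺]/K2 + [H⁺]²/(K1K2)) = 1 / (1 + 10^+1.17 + 10^-0.83)
   = 1 / (1 + 14.791 + 0.14791) = 1/15.939 = 0.06274

α₂ = 0.0627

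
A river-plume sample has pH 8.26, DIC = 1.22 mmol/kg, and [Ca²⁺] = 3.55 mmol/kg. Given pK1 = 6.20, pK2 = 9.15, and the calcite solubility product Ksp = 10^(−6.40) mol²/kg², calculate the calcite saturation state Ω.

α₂ = 1 / (1 + [H⁺]/K2 + [H⁺]²/(K1K2)) = 1 / (1 + 10^+0.89 + 10^-1.17)
   = 1 / (1 + 7.7625 + 0.067608) = 1/8.8301 = 0.1132
[CO3²⁻] = α₂ × DIC = 0.1132 × 1.22 = 0.1382 mmol/kg
Ksp = 10^(−6.40) = 3.981×10^-7
Ω = [Ca²⁺][CO3²⁻]/Ksp = (3.55×10^-3)(1.382×10^-4) / 3.981×10^-7 = 1.23

Ω = 1.23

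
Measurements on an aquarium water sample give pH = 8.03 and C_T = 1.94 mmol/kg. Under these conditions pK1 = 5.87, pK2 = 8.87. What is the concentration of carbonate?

[CO3²⁻] = 0.244 mmol/kg

α₂ = 1 / (1 + [H⁺]/K2 + [H⁺]²/(K1K2)) = 1 / (1 + 10^+0.84 + 10^-1.32)
   = 1 / (1 + 6.9183 + 0.047863) = 1/7.9662 = 0.1255
[CO3²⁻] = α₂ × DIC = 0.1255 × 1.94 = 0.244 mmol/kg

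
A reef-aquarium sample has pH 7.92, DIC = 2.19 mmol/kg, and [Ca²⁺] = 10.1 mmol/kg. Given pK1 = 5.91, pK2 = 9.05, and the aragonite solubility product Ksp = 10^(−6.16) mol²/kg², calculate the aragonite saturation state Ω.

Ω = 2.19

α₂ = 1 / (1 + [H⁺]/K2 + [H⁺]²/(K1K2)) = 1 / (1 + 10^+1.13 + 10^-0.88)
   = 1 / (1 + 13.490 + 0.13183) = 1/14.621 = 0.06839
[CO3²⁻] = α₂ × DIC = 0.06839 × 2.19 = 0.1498 mmol/kg
Ksp = 10^(−6.16) = 6.918×10^-7
Ω = [Ca²⁺][CO3²⁻]/Ksp = (10.1×10^-3)(1.498×10^-4) / 6.918×10^-7 = 2.19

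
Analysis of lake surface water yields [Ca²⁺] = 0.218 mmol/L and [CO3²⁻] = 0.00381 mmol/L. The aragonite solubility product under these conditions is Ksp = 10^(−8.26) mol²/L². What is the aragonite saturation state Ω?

Ω = 0.151

Ksp = 10^(−8.26) = 5.495×10^-9
Ω = [Ca²⁺][CO3²⁻]/Ksp = (0.218×10^-3)(0.00381×10^-3) / 5.495×10^-9 = 0.151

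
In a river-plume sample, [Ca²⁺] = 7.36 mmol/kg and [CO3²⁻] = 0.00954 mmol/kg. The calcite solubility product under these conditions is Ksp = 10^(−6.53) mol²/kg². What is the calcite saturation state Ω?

Ksp = 10^(−6.53) = 2.951×10^-7
Ω = [Ca²⁺][CO3²⁻]/Ksp = (7.36×10^-3)(0.00954×10^-3) / 2.951×10^-7 = 0.238

Ω = 0.238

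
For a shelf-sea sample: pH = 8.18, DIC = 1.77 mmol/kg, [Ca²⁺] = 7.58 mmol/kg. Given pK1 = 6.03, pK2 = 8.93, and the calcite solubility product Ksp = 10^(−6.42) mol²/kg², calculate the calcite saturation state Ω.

α₂ = 1 / (1 + [H⁺]/K2 + [H⁺]²/(K1K2)) = 1 / (1 + 10^+0.75 + 10^-1.40)
   = 1 / (1 + 5.6234 + 0.039811) = 1/6.6632 = 0.1501
[CO3²⁻] = α₂ × DIC = 0.1501 × 1.77 = 0.2656 mmol/kg
Ksp = 10^(−6.42) = 3.802×10^-7
Ω = [Ca²⁺][CO3²⁻]/Ksp = (7.58×10^-3)(2.656×10^-4) / 3.802×10^-7 = 5.30

Ω = 5.30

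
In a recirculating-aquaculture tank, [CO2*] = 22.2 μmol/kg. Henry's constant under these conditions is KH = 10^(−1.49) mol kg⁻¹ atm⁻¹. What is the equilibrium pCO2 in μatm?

KH = 10^(−1.49) = 3.236×10^-2 mol kg⁻¹ atm⁻¹
pCO2 = [CO2*]/KH = 22.2×10^-6 / 3.236×10^-2 = 6.86×10^-4 atm = 686 μatm

pCO2 = 686 μatm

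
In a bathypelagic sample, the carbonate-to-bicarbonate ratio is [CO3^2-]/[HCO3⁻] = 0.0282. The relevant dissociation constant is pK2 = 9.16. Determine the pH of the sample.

pH = 7.61

From K2 = [H⁺][CO3^2-]/[HCO3⁻]:  pH = pK2 + log₁₀([CO3^2-]/[HCO3⁻])
log₁₀(0.0282) = -1.550
pH = 9.16 + (-1.550) = 7.61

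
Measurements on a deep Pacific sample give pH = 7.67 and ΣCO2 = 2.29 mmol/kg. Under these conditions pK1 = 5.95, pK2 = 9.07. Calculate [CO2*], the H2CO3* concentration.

[CO2*] = 0.0412 mmol/kg

α₀ = 1 / (1 + K1/[H⁺] + K1K2/[H⁺]²) = 1 / (1 + 10^+1.72 + 10^+0.32)
   = 1 / (1 + 52.481 + 2.0893) = 1/55.570 = 0.01800
[CO2*] = α₀ × DIC = 0.01800 × 2.29 = 0.0412 mmol/kg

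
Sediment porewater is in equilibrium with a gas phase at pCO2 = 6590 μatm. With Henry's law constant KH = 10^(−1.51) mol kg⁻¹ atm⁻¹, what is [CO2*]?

[CO2*] = 204 μmol/kg

KH = 10^(−1.51) = 3.090×10^-2 mol kg⁻¹ atm⁻¹
[CO2*] = KH · pCO2 = 3.090×10^-2 × 6590×10^-6 atm = 2.04×10^-4 mol/kg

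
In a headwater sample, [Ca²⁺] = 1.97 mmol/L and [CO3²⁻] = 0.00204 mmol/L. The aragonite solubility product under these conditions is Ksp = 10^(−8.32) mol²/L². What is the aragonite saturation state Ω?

Ksp = 10^(−8.32) = 4.786×10^-9
Ω = [Ca²⁺][CO3²⁻]/Ksp = (1.97×10^-3)(0.00204×10^-3) / 4.786×10^-9 = 0.840

Ω = 0.840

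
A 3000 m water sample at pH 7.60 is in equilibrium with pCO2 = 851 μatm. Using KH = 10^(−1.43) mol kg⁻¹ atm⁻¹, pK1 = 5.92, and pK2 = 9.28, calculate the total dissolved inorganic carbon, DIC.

DIC = 1.58 mmol/kg

[CO2*] = KH · pCO2 = 10^(−1.43) × 851×10^-6 = 3.162×10^-5 mol/kg
α₀ = 1/(1 + K1/[H⁺] + K1K2/[H⁺]²) = 1/(1 + 10^+1.68 + 10^+0.00) = 0.02005
DIC = [CO2*]/α₀ = 3.162×10^-5 / 0.02005 = 1.58 mmol/kg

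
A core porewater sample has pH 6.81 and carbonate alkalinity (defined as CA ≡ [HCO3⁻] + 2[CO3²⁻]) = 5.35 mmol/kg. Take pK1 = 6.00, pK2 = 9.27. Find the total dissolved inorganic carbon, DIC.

DIC = 6.15 mmol/kg

CA = [HCO3⁻] + 2[CO3²⁻] = (α₁ + 2α₂)·DIC
At pH 6.81: [H⁺]/K1 = 10^-0.81 = 0.15488, K2/[H⁺] = 10^-2.46 = 0.0034674
α₁ = 1/(1 + 0.15488 + 0.0034674) = 1/1.1583 = 0.8633; α₂ = α₁·K2/[H⁺] = 0.002993
α₁ + 2α₂ = 0.8693
DIC = CA / (α₁ + 2α₂) = 5.35 / 0.8693 = 6.15 mmol/kg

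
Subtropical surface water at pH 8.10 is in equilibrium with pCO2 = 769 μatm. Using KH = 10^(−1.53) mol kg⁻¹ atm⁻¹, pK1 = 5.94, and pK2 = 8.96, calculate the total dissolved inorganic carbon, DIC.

DIC = 3.76 mmol/kg

[CO2*] = KH · pCO2 = 10^(−1.53) × 769×10^-6 = 2.269×10^-5 mol/kg
α₀ = 1/(1 + K1/[H⁺] + K1K2/[H⁺]²) = 1/(1 + 10^+2.16 + 10^+1.30) = 0.006042
DIC = [CO2*]/α₀ = 2.269×10^-5 / 0.006042 = 3.76 mmol/kg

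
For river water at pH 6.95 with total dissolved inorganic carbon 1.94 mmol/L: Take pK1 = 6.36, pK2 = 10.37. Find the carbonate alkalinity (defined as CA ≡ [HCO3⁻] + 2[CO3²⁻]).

CA = [HCO3⁻] + 2[CO3²⁻] = (α₁ + 2α₂)·DIC
At pH 6.95: [H⁺]/K1 = 10^-0.59 = 0.25704, K2/[H⁺] = 10^-3.42 = 0.00038019
α₁ = 1/(1 + 0.25704 + 0.00038019) = 1/1.2574 = 0.7953; α₂ = α₁·K2/[H⁺] = 0.0003024
α₁ + 2α₂ = 0.7959
CA = 0.7959 × 1.94 = 1.54 mmol/L

CA = 1.54 mmol/L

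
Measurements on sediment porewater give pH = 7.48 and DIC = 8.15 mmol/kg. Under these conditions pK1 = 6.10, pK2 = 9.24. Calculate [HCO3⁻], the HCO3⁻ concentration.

[HCO3⁻] = 7.70 mmol/kg

α₁ = 1 / (1 + [H⁺]/K1 + K2/[H⁺]) = 1 / (1 + 10^-1.38 + 10^-1.76)
   = 1 / (1 + 0.041687 + 0.017378) = 1/1.0591 = 0.9442
[HCO3⁻] = α₁ × DIC = 0.9442 × 8.15 = 7.70 mmol/kg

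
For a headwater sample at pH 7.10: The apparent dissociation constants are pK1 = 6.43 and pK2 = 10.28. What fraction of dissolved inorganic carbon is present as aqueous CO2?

α₀ = 1 / (1 + K1/[H⁺] + K1K2/[H⁺]²) = 1 / (1 + 10^+0.67 + 10^-2.51)
   = 1 / (1 + 4.6774 + 0.0030903) = 1/5.6804 = 0.1760

α₀ = 0.176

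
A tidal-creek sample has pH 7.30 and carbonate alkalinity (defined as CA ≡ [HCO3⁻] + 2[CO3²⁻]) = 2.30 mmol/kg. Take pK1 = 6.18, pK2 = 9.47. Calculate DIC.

DIC = 2.46 mmol/kg

CA = [HCO3⁻] + 2[CO3²⁻] = (α₁ + 2α₂)·DIC
At pH 7.30: [H⁺]/K1 = 10^-1.12 = 0.075858, K2/[H⁺] = 10^-2.17 = 0.0067608
α₁ = 1/(1 + 0.075858 + 0.0067608) = 1/1.0826 = 0.9237; α₂ = α₁·K2/[H⁺] = 0.006245
α₁ + 2α₂ = 0.9362
DIC = CA / (α₁ + 2α₂) = 2.30 / 0.9362 = 2.46 mmol/kg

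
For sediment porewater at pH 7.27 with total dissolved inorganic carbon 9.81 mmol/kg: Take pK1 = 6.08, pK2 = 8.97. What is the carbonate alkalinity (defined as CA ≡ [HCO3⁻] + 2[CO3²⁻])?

CA = 9.41 mmol/kg

CA = [HCO3⁻] + 2[CO3²⁻] = (α₁ + 2α₂)·DIC
At pH 7.27: [H⁺]/K1 = 10^-1.19 = 0.064565, K2/[H⁺] = 10^-1.70 = 0.019953
α₁ = 1/(1 + 0.064565 + 0.019953) = 1/1.0845 = 0.9221; α₂ = α₁·K2/[H⁺] = 0.01840
α₁ + 2α₂ = 0.9589
CA = 0.9589 × 9.81 = 9.41 mmol/kg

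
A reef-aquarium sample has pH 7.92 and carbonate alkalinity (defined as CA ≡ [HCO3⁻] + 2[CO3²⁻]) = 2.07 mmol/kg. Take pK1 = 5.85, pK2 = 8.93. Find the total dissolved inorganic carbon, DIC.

DIC = 1.92 mmol/kg

CA = [HCO3⁻] + 2[CO3²⁻] = (α₁ + 2α₂)·DIC
At pH 7.92: [H⁺]/K1 = 10^-2.07 = 0.0085114, K2/[H⁺] = 10^-1.01 = 0.097724
α₁ = 1/(1 + 0.0085114 + 0.097724) = 1/1.1062 = 0.9040; α₂ = α₁·K2/[H⁺] = 0.08834
α₁ + 2α₂ = 1.0806
DIC = CA / (α₁ + 2α₂) = 2.07 / 1.0806 = 1.92 mmol/kg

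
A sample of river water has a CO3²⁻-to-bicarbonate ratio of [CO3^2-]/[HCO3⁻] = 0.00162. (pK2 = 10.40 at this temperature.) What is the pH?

From K2 = [H⁺][CO3^2-]/[HCO3⁻]:  pH = pK2 + log₁₀([CO3^2-]/[HCO3⁻])
log₁₀(0.00162) = -2.790
pH = 10.40 + (-2.790) = 7.61

pH = 7.61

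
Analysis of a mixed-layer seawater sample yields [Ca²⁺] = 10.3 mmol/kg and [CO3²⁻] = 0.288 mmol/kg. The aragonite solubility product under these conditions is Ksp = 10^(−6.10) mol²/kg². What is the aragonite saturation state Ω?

Ksp = 10^(−6.10) = 7.943×10^-7
Ω = [Ca²⁺][CO3²⁻]/Ksp = (10.3×10^-3)(0.288×10^-3) / 7.943×10^-7 = 3.73

Ω = 3.73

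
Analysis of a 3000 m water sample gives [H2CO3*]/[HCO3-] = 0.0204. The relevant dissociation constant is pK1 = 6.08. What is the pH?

From K1 = [H⁺][HCO3-]/[H2CO3*]:  pH = pK1 − log₁₀([H2CO3*]/[HCO3-])
log₁₀(0.0204) = -1.690
pH = 6.08 − (-1.690) = 7.77

pH = 7.77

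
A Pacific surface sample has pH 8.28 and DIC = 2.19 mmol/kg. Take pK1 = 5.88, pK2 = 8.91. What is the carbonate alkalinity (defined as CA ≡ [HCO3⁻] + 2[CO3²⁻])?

CA = 2.60 mmol/kg

CA = [HCO3⁻] + 2[CO3²⁻] = (α₁ + 2α₂)·DIC
At pH 8.28: [H⁺]/K1 = 10^-2.40 = 0.0039811, K2/[H⁺] = 10^-0.63 = 0.23442
α₁ = 1/(1 + 0.0039811 + 0.23442) = 1/1.2384 = 0.8075; α₂ = α₁·K2/[H⁺] = 0.1893
α₁ + 2α₂ = 1.1861
CA = 1.1861 × 2.19 = 2.60 mmol/kg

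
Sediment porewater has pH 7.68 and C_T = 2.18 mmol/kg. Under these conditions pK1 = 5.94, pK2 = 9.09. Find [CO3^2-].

[CO3²⁻] = 0.0802 mmol/kg

α₂ = 1 / (1 + [H⁺]/K2 + [H⁺]²/(K1K2)) = 1 / (1 + 10^+1.41 + 10^-0.33)
   = 1 / (1 + 25.704 + 0.46774) = 1/27.172 = 0.03680
[CO3²⁻] = α₂ × DIC = 0.03680 × 2.18 = 0.0802 mmol/kg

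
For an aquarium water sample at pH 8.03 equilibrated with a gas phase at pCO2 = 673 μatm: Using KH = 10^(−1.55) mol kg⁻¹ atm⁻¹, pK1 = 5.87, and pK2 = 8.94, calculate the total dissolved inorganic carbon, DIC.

DIC = 3.10 mmol/kg

[CO2*] = KH · pCO2 = 10^(−1.55) × 673×10^-6 = 1.897×10^-5 mol/kg
α₀ = 1/(1 + K1/[H⁺] + K1K2/[H⁺]²) = 1/(1 + 10^+2.16 + 10^+1.25) = 0.006123
DIC = [CO2*]/α₀ = 1.897×10^-5 / 0.006123 = 3.10 mmol/kg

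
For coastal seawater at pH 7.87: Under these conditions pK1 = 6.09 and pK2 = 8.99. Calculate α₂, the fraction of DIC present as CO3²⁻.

α₂ = 1 / (1 + [H⁺]/K2 + [H⁺]²/(K1K2)) = 1 / (1 + 10^+1.12 + 10^-0.66)
   = 1 / (1 + 13.183 + 0.21878) = 1/14.401 = 0.06944

α₂ = 0.0694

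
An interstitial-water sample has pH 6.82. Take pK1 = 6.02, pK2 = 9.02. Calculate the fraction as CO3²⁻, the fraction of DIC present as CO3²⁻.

α₂ = 1 / (1 + [H⁺]/K2 + [H⁺]²/(K1K2)) = 1 / (1 + 10^+2.20 + 10^+1.40)
   = 1 / (1 + 158.49 + 25.119) = 1/184.61 = 0.005417

α₂ = 0.00542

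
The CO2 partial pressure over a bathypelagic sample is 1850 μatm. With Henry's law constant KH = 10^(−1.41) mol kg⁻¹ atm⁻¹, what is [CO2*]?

[CO2*] = 72.0 μmol/kg

KH = 10^(−1.41) = 3.890×10^-2 mol kg⁻¹ atm⁻¹
[CO2*] = KH · pCO2 = 3.890×10^-2 × 1850×10^-6 atm = 7.20×10^-5 mol/kg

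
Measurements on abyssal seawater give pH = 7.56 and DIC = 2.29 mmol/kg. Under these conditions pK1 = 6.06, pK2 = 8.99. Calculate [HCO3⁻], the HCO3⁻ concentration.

[HCO3⁻] = 2.14 mmol/kg

α₁ = 1 / (1 + [H⁺]/K1 + K2/[H⁺]) = 1 / (1 + 10^-1.50 + 10^-1.43)
   = 1 / (1 + 0.031623 + 0.037154) = 1/1.0688 = 0.9356
[HCO3⁻] = α₁ × DIC = 0.9356 × 2.29 = 2.14 mmol/kg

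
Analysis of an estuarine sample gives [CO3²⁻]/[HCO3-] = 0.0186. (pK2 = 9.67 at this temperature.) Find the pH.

From K2 = [H⁺][CO3²⁻]/[HCO3-]:  pH = pK2 + log₁₀([CO3²⁻]/[HCO3-])
log₁₀(0.0186) = -1.730
pH = 9.67 + (-1.730) = 7.94

pH = 7.94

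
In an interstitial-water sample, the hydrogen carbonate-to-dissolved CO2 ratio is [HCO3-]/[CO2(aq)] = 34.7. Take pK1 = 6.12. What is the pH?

From K1 = [H⁺][HCO3-]/[CO2(aq)]:  pH = pK1 + log₁₀([HCO3-]/[CO2(aq)])
log₁₀(34.7) = +1.540
pH = 6.12 + (+1.540) = 7.66

pH = 7.66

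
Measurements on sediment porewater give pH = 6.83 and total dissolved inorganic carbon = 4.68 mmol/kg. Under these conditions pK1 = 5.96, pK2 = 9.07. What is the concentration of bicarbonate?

[HCO3⁻] = 4.10 mmol/kg

α₁ = 1 / (1 + [H⁺]/K1 + K2/[H⁺]) = 1 / (1 + 10^-0.87 + 10^-2.24)
   = 1 / (1 + 0.13490 + 0.0057544) = 1/1.1407 = 0.8767
[HCO3⁻] = α₁ × DIC = 0.8767 × 4.68 = 4.10 mmol/kg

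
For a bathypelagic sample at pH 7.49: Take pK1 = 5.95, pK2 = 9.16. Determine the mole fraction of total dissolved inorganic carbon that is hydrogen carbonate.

α₁ = 1 / (1 + [H⁺]/K1 + K2/[H⁺]) = 1 / (1 + 10^-1.54 + 10^-1.67)
   = 1 / (1 + 0.028840 + 0.021380) = 1/1.0502 = 0.9522

α₁ = 0.952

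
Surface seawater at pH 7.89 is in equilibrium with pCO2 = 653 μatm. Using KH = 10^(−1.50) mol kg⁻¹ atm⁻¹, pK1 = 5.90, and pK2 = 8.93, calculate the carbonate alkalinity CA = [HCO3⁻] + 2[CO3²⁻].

CA = 2.39 mmol/kg

[CO2*] = KH · pCO2 = 10^(−1.50) × 653×10^-6 = 2.065×10^-5 mol/kg
α₀ = 1/(1 + K1/[H⁺] + K1K2/[H⁺]²) = 1/(1 + 10^+1.99 + 10^+0.95) = 0.009291
DIC = [CO2*]/α₀ = 2.065×10^-5 / 0.009291 = 2.223 mmol/kg
CA = (α₁ + 2α₂)·DIC = (0.9079 + 2×0.08280) × 2.223 = 2.39 mmol/kg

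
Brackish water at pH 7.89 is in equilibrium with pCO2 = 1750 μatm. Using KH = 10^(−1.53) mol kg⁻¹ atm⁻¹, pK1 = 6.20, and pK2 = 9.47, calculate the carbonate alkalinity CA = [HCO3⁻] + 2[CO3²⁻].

CA = 2.66 mmol/kg

[CO2*] = KH · pCO2 = 10^(−1.53) × 1750×10^-6 = 5.165×10^-5 mol/kg
α₀ = 1/(1 + K1/[H⁺] + K1K2/[H⁺]²) = 1/(1 + 10^+1.69 + 10^+0.11) = 0.01951
DIC = [CO2*]/α₀ = 5.165×10^-5 / 0.01951 = 2.648 mmol/kg
CA = (α₁ + 2α₂)·DIC = (0.9554 + 2×0.02513) × 2.648 = 2.66 mmol/kg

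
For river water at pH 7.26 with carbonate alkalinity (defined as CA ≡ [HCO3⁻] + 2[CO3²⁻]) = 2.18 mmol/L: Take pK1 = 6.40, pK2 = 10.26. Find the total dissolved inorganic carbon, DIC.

CA = [HCO3⁻] + 2[CO3²⁻] = (α₁ + 2α₂)·DIC
At pH 7.26: [H⁺]/K1 = 10^-0.86 = 0.13804, K2/[H⁺] = 10^-3.00 = 0.0010000
α₁ = 1/(1 + 0.13804 + 0.0010000) = 1/1.1390 = 0.8779; α₂ = α₁·K2/[H⁺] = 0.0008779
α₁ + 2α₂ = 0.8797
DIC = CA / (α₁ + 2α₂) = 2.18 / 0.8797 = 2.48 mmol/L

DIC = 2.48 mmol/L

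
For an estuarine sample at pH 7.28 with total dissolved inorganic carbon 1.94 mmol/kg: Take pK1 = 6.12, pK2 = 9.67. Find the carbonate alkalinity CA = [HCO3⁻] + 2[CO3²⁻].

CA = 1.82 mmol/kg

CA = [HCO3⁻] + 2[CO3²⁻] = (α₁ + 2α₂)·DIC
At pH 7.28: [H⁺]/K1 = 10^-1.16 = 0.069183, K2/[H⁺] = 10^-2.39 = 0.0040738
α₁ = 1/(1 + 0.069183 + 0.0040738) = 1/1.0733 = 0.9317; α₂ = α₁·K2/[H⁺] = 0.003796
α₁ + 2α₂ = 0.9393
CA = 0.9393 × 1.94 = 1.82 mmol/kg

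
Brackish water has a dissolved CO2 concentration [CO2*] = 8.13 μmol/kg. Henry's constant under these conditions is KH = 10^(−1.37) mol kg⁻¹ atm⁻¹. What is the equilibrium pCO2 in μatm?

KH = 10^(−1.37) = 4.266×10^-2 mol kg⁻¹ atm⁻¹
pCO2 = [CO2*]/KH = 8.13×10^-6 / 4.266×10^-2 = 1.91×10^-4 atm = 191 μatm

pCO2 = 191 μatm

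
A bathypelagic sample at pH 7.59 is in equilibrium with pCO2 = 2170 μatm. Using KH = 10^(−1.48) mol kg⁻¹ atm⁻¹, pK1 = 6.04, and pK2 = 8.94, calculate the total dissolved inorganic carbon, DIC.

DIC = 2.74 mmol/kg

[CO2*] = KH · pCO2 = 10^(−1.48) × 2170×10^-6 = 7.186×10^-5 mol/kg
α₀ = 1/(1 + K1/[H⁺] + K1K2/[H⁺]²) = 1/(1 + 10^+1.55 + 10^+0.20) = 0.02627
DIC = [CO2*]/α₀ = 7.186×10^-5 / 0.02627 = 2.74 mmol/kg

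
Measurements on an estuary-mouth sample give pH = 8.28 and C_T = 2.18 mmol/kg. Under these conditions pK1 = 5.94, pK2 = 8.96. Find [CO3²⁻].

[CO3²⁻] = 0.375 mmol/kg

α₂ = 1 / (1 + [H⁺]/K2 + [H⁺]²/(K1K2)) = 1 / (1 + 10^+0.68 + 10^-1.66)
   = 1 / (1 + 4.7863 + 0.021878) = 1/5.8082 = 0.1722
[CO3²⁻] = α₂ × DIC = 0.1722 × 2.18 = 0.375 mmol/kg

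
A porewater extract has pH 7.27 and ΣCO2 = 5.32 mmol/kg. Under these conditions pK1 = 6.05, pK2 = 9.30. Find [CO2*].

[CO2*] = 0.300 mmol/kg

α₀ = 1 / (1 + K1/[H⁺] + K1K2/[H⁺]²) = 1 / (1 + 10^+1.22 + 10^-0.81)
   = 1 / (1 + 16.596 + 0.15488) = 1/17.751 = 0.05634
[CO2*] = α₀ × DIC = 0.05634 × 5.32 = 0.300 mmol/kg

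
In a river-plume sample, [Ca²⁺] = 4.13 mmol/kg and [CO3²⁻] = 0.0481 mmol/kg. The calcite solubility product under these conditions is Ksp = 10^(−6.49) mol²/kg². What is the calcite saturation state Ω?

Ω = 0.614

Ksp = 10^(−6.49) = 3.236×10^-7
Ω = [Ca²⁺][CO3²⁻]/Ksp = (4.13×10^-3)(0.0481×10^-3) / 3.236×10^-7 = 0.614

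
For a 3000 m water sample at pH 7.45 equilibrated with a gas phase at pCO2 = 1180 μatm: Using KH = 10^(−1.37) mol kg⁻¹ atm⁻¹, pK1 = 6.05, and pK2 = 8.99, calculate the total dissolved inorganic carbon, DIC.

DIC = 1.35 mmol/kg

[CO2*] = KH · pCO2 = 10^(−1.37) × 1180×10^-6 = 5.034×10^-5 mol/kg
α₀ = 1/(1 + K1/[H⁺] + K1K2/[H⁺]²) = 1/(1 + 10^+1.40 + 10^-0.14) = 0.03725
DIC = [CO2*]/α₀ = 5.034×10^-5 / 0.03725 = 1.35 mmol/kg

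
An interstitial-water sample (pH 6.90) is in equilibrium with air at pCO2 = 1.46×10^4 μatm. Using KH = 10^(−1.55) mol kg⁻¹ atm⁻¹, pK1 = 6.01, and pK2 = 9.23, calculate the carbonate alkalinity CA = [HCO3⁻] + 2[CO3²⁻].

[CO2*] = KH · pCO2 = 10^(−1.55) × 1.46×10^4×10^-6 = 4.115×10^-4 mol/kg
α₀ = 1/(1 + K1/[H⁺] + K1K2/[H⁺]²) = 1/(1 + 10^+0.89 + 10^-1.44) = 0.1137
DIC = [CO2*]/α₀ = 4.115×10^-4 / 0.1137 = 3.621 mmol/kg
CA = (α₁ + 2α₂)·DIC = (0.8822 + 2×0.004126) × 3.621 = 3.22 mmol/kg

CA = 3.22 mmol/kg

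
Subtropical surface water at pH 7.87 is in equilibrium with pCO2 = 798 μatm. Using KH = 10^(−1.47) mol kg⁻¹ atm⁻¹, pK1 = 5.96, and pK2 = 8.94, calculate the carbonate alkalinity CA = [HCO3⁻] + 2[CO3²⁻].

[CO2*] = KH · pCO2 = 10^(−1.47) × 798×10^-6 = 2.704×10^-5 mol/kg
α₀ = 1/(1 + K1/[H⁺] + K1K2/[H⁺]²) = 1/(1 + 10^+1.91 + 10^+0.84) = 0.01121
DIC = [CO2*]/α₀ = 2.704×10^-5 / 0.01121 = 2.412 mmol/kg
CA = (α₁ + 2α₂)·DIC = (0.9112 + 2×0.07756) × 2.412 = 2.57 mmol/kg

CA = 2.57 mmol/kg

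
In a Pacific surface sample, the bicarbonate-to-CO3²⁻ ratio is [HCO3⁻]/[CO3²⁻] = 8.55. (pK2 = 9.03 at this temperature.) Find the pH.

From K2 = [H⁺][CO3²⁻]/[HCO3⁻]:  pH = pK2 − log₁₀([HCO3⁻]/[CO3²⁻])
log₁₀(8.55) = +0.932
pH = 9.03 − (+0.932) = 8.10

pH = 8.10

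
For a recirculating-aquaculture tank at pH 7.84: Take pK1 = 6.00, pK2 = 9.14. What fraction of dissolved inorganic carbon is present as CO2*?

α₀ = 0.0136

α₀ = 1 / (1 + K1/[H⁺] + K1K2/[H⁺]²) = 1 / (1 + 10^+1.84 + 10^+0.54)
   = 1 / (1 + 69.183 + 3.4674) = 1/73.650 = 0.01358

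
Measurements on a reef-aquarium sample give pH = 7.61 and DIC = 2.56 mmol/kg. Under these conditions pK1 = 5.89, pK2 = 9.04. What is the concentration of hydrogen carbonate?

[HCO3⁻] = 2.42 mmol/kg

α₁ = 1 / (1 + [H⁺]/K1 + K2/[H⁺]) = 1 / (1 + 10^-1.72 + 10^-1.43)
   = 1 / (1 + 0.019055 + 0.037154) = 1/1.0562 = 0.9468
[HCO3⁻] = α₁ × DIC = 0.9468 × 2.56 = 2.42 mmol/kg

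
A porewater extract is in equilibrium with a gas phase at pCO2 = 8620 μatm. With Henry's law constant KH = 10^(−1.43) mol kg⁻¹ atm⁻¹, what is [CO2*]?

KH = 10^(−1.43) = 3.715×10^-2 mol kg⁻¹ atm⁻¹
[CO2*] = KH · pCO2 = 3.715×10^-2 × 8620×10^-6 atm = 3.20×10^-4 mol/kg

[CO2*] = 320 μmol/kg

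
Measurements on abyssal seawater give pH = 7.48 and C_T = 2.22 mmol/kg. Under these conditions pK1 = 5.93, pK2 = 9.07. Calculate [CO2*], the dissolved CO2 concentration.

α₀ = 1 / (1 + K1/[H⁺] + K1K2/[H⁺]²) = 1 / (1 + 10^+1.55 + 10^-0.04)
   = 1 / (1 + 35.481 + 0.91201) = 1/37.393 = 0.02674
[CO2*] = α₀ × DIC = 0.02674 × 2.22 = 0.0594 mmol/kg

[CO2*] = 0.0594 mmol/kg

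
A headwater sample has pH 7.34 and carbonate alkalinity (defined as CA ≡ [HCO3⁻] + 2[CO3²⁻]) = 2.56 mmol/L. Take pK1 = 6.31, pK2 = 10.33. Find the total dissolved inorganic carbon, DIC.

DIC = 2.80 mmol/L

CA = [HCO3⁻] + 2[CO3²⁻] = (α₁ + 2α₂)·DIC
At pH 7.34: [H⁺]/K1 = 10^-1.03 = 0.093325, K2/[H⁺] = 10^-2.99 = 0.0010233
α₁ = 1/(1 + 0.093325 + 0.0010233) = 1/1.0943 = 0.9138; α₂ = α₁·K2/[H⁺] = 0.0009351
α₁ + 2α₂ = 0.9157
DIC = CA / (α₁ + 2α₂) = 2.56 / 0.9157 = 2.80 mmol/L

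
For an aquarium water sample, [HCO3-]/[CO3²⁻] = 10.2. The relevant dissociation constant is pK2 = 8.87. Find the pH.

From K2 = [H⁺][CO3²⁻]/[HCO3-]:  pH = pK2 − log₁₀([HCO3-]/[CO3²⁻])
log₁₀(10.2) = +1.009
pH = 8.87 − (+1.009) = 7.86

pH = 7.86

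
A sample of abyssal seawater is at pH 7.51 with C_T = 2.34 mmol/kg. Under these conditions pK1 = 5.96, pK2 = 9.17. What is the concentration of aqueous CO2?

α₀ = 1 / (1 + K1/[H⁺] + K1K2/[H⁺]²) = 1 / (1 + 10^+1.55 + 10^-0.11)
   = 1 / (1 + 35.481 + 0.77625) = 1/37.258 = 0.02684
[CO2*] = α₀ × DIC = 0.02684 × 2.34 = 0.0628 mmol/kg

[CO2*] = 0.0628 mmol/kg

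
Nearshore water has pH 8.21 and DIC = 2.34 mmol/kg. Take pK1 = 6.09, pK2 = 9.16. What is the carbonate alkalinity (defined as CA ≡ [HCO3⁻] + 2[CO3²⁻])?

CA = [HCO3⁻] + 2[CO3²⁻] = (α₁ + 2α₂)·DIC
At pH 8.21: [H⁺]/K1 = 10^-2.12 = 0.0075858, K2/[H⁺] = 10^-0.95 = 0.11220
α₁ = 1/(1 + 0.0075858 + 0.11220) = 1/1.1198 = 0.8930; α₂ = α₁·K2/[H⁺] = 0.1002
α₁ + 2α₂ = 1.0934
CA = 1.0934 × 2.34 = 2.56 mmol/kg

CA = 2.56 mmol/kg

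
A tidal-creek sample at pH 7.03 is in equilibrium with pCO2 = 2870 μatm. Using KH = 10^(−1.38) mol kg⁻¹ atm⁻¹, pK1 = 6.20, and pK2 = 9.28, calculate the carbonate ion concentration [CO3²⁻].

[CO2*] = KH · pCO2 = 10^(−1.38) × 2870×10^-6 = 1.196×10^-4 mol/kg
α₀ = 1/(1 + K1/[H⁺] + K1K2/[H⁺]²) = 1/(1 + 10^+0.83 + 10^-1.42) = 0.1282
DIC = [CO2*]/α₀ = 1.196×10^-4 / 0.1282 = 0.9331 mmol/kg
[CO3²⁻] = α₂·DIC; α₂ = 0.004875, so [CO3²⁻] = 0.004875 × 0.9331 = 0.00455 mmol/kg = 4.55 μmol/kg

[CO3²⁻] = 4.55 μmol/kg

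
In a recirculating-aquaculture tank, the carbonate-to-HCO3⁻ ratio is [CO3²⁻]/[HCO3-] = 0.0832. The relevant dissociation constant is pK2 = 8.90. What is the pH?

pH = 7.82

From K2 = [H⁺][CO3²⁻]/[HCO3-]:  pH = pK2 + log₁₀([CO3²⁻]/[HCO3-])
log₁₀(0.0832) = -1.080
pH = 8.90 + (-1.080) = 7.82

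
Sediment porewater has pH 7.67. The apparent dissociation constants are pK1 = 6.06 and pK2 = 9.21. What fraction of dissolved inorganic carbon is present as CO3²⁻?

α₂ = 1 / (1 + [H⁺]/K2 + [H⁺]²/(K1K2)) = 1 / (1 + 10^+1.54 + 10^-0.07)
   = 1 / (1 + 34.674 + 0.85114) = 1/36.525 = 0.02738

α₂ = 0.0274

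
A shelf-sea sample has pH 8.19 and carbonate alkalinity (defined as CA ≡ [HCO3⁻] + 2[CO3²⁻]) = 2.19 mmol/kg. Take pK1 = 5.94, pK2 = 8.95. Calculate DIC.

CA = [HCO3⁻] + 2[CO3²⁻] = (α₁ + 2α₂)·DIC
At pH 8.19: [H⁺]/K1 = 10^-2.25 = 0.0056234, K2/[H⁺] = 10^-0.76 = 0.17378
α₁ = 1/(1 + 0.0056234 + 0.17378) = 1/1.1794 = 0.8479; α₂ = α₁·K2/[H⁺] = 0.1473
α₁ + 2α₂ = 1.1426
DIC = CA / (α₁ + 2α₂) = 2.19 / 1.1426 = 1.92 mmol/kg

DIC = 1.92 mmol/kg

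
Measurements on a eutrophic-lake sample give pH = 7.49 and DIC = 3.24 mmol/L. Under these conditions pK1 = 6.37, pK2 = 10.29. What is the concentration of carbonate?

[CO3²⁻] = 4.77 μmol/L

α₂ = 1 / (1 + [H⁺]/K2 + [H⁺]²/(K1K2)) = 1 / (1 + 10^+2.80 + 10^+1.68)
   = 1 / (1 + 630.96 + 47.863) = 1/679.82 = 0.001471
[CO3²⁻] = α₂ × DIC = 0.001471 × 3.24 = 0.00477 mmol/L = 4.77 μmol/L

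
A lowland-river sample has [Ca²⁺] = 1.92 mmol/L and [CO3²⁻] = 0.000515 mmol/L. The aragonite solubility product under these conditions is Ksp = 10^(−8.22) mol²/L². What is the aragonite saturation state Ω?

Ksp = 10^(−8.22) = 6.026×10^-9
Ω = [Ca²⁺][CO3²⁻]/Ksp = (1.92×10^-3)(0.000515×10^-3) / 6.026×10^-9 = 0.164

Ω = 0.164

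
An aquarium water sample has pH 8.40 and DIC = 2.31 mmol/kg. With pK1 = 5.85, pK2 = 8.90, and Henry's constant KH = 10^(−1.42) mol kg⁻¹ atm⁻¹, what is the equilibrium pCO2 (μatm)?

pCO2 = 130 μatm

α₀ = 1 / (1 + K1/[H⁺] + K1K2/[H⁺]²) = 1 / (1 + 10^+2.55 + 10^+2.05)
   = 1 / (1 + 354.81 + 112.20) = 1/468.02 = 0.002137
[CO2*] = α₀ × DIC = 0.002137 × 2.31 = 0.004936 mmol/kg = 4.936 μmol/kg
pCO2 = [CO2*]/KH = 4.936×10^-6 / 3.802×10^-2 = 130 μatm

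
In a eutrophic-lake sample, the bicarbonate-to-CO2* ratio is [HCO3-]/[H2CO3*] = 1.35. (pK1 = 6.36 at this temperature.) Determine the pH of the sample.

pH = 6.49

From K1 = [H⁺][HCO3-]/[H2CO3*]:  pH = pK1 + log₁₀([HCO3-]/[H2CO3*])
log₁₀(1.35) = +0.130
pH = 6.36 + (+0.130) = 6.49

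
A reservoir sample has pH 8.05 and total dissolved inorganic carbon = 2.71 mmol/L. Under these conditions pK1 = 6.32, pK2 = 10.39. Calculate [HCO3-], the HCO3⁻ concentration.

[HCO3⁻] = 2.65 mmol/L

α₁ = 1 / (1 + [H⁺]/K1 + K2/[H⁺]) = 1 / (1 + 10^-1.73 + 10^-2.34)
   = 1 / (1 + 0.018621 + 0.0045709) = 1/1.0232 = 0.9773
[HCO3⁻] = α₁ × DIC = 0.9773 × 2.71 = 2.65 mmol/L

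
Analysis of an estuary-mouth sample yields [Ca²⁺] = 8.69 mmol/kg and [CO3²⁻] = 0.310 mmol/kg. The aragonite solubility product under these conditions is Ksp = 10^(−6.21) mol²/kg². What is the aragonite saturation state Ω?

Ω = 4.37

Ksp = 10^(−6.21) = 6.166×10^-7
Ω = [Ca²⁺][CO3²⁻]/Ksp = (8.69×10^-3)(0.310×10^-3) / 6.166×10^-7 = 4.37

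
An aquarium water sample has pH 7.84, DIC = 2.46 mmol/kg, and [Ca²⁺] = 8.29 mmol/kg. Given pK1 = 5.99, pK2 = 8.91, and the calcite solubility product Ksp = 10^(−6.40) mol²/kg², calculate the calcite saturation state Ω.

Ω = 3.97

α₂ = 1 / (1 + [H⁺]/K2 + [H⁺]²/(K1K2)) = 1 / (1 + 10^+1.07 + 10^-0.78)
   = 1 / (1 + 11.749 + 0.16596) = 1/12.915 = 0.07743
[CO3²⁻] = α₂ × DIC = 0.07743 × 2.46 = 0.1905 mmol/kg
Ksp = 10^(−6.40) = 3.981×10^-7
Ω = [Ca²⁺][CO3²⁻]/Ksp = (8.29×10^-3)(1.905×10^-4) / 3.981×10^-7 = 3.97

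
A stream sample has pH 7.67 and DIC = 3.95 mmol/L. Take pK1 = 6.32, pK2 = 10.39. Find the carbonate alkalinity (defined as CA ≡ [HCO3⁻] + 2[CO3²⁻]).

CA = 3.79 mmol/L

CA = [HCO3⁻] + 2[CO3²⁻] = (α₁ + 2α₂)·DIC
At pH 7.67: [H⁺]/K1 = 10^-1.35 = 0.044668, K2/[H⁺] = 10^-2.72 = 0.0019055
α₁ = 1/(1 + 0.044668 + 0.0019055) = 1/1.0466 = 0.9555; α₂ = α₁·K2/[H⁺] = 0.001821
α₁ + 2α₂ = 0.9591
CA = 0.9591 × 3.95 = 3.79 mmol/L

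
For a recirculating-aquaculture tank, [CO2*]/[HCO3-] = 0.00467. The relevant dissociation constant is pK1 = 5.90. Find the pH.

pH = 8.23

From K1 = [H⁺][HCO3-]/[CO2*]:  pH = pK1 − log₁₀([CO2*]/[HCO3-])
log₁₀(0.00467) = -2.331
pH = 5.90 − (-2.331) = 8.23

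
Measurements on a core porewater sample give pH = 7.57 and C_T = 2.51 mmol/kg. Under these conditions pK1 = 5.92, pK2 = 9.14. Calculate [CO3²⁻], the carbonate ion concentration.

α₂ = 1 / (1 + [H⁺]/K2 + [H⁺]²/(K1K2)) = 1 / (1 + 10^+1.57 + 10^-0.08)
   = 1 / (1 + 37.154 + 0.83176) = 1/38.985 = 0.02565
[CO3²⁻] = α₂ × DIC = 0.02565 × 2.51 = 0.0644 mmol/kg

[CO3²⁻] = 0.0644 mmol/kg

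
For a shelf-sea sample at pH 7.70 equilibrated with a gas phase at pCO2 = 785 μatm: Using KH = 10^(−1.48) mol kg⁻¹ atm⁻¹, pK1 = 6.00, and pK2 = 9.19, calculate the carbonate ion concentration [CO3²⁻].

[CO2*] = KH · pCO2 = 10^(−1.48) × 785×10^-6 = 2.599×10^-5 mol/kg
α₀ = 1/(1 + K1/[H⁺] + K1K2/[H⁺]²) = 1/(1 + 10^+1.70 + 10^+0.21) = 0.01896
DIC = [CO2*]/α₀ = 2.599×10^-5 / 0.01896 = 1.371 mmol/kg
[CO3²⁻] = α₂·DIC; α₂ = 0.03075, so [CO3²⁻] = 0.03075 × 1.371 = 0.0422 mmol/kg

[CO3²⁻] = 0.0422 mmol/kg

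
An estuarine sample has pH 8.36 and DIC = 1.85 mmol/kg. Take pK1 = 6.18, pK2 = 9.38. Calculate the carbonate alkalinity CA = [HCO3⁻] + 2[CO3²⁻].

CA = [HCO3⁻] + 2[CO3²⁻] = (α₁ + 2α₂)·DIC
At pH 8.36: [H⁺]/K1 = 10^-2.18 = 0.0066069, K2/[H⁺] = 10^-1.02 = 0.095499
α₁ = 1/(1 + 0.0066069 + 0.095499) = 1/1.1021 = 0.9074; α₂ = α₁·K2/[H⁺] = 0.08665
α₁ + 2α₂ = 1.0807
CA = 1.0807 × 1.85 = 2.00 mmol/kg

CA = 2.00 mmol/kg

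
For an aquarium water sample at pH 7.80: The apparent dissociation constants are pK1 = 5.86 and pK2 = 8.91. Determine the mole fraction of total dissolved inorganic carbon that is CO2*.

α₀ = 1 / (1 + K1/[H⁺] + K1K2/[H⁺]²) = 1 / (1 + 10^+1.94 + 10^+0.83)
   = 1 / (1 + 87.096 + 6.7608) = 1/94.857 = 0.01054

α₀ = 0.0105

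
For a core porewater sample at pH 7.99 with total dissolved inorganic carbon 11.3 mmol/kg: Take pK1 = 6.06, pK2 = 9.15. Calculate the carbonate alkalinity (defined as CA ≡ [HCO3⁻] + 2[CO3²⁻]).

CA = 11.9 mmol/kg

CA = [HCO3⁻] + 2[CO3²⁻] = (α₁ + 2α₂)·DIC
At pH 7.99: [H⁺]/K1 = 10^-1.93 = 0.011749, K2/[H⁺] = 10^-1.16 = 0.069183
α₁ = 1/(1 + 0.011749 + 0.069183) = 1/1.0809 = 0.9251; α₂ = α₁·K2/[H⁺] = 0.06400
α₁ + 2α₂ = 1.0531
CA = 1.0531 × 11.3 = 11.9 mmol/kg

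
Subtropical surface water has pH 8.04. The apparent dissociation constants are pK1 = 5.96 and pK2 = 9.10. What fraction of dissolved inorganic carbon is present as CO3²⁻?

α₂ = 0.0795

α₂ = 1 / (1 + [H⁺]/K2 + [H⁺]²/(K1K2)) = 1 / (1 + 10^+1.06 + 10^-1.02)
   = 1 / (1 + 11.482 + 0.095499) = 1/12.577 = 0.07951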